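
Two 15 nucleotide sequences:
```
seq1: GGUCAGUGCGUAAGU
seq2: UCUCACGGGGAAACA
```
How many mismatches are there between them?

Comparing position by position, 8 sites differ: 1 (G/U), 2 (G/C), 6 (G/C), 7 (U/G), 9 (C/G), 11 (U/A), 14 (G/C), 15 (U/A).

8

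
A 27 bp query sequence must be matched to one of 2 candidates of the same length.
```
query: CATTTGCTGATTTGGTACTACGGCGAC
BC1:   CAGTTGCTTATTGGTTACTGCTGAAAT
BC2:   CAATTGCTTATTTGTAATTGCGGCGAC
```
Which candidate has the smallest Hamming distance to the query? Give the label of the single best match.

BC1 differs at 9 sites; BC2 differs at 6 sites. The closest is BC2.

BC2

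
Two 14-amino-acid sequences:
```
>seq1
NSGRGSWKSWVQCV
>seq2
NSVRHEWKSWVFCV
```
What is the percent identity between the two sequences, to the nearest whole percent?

71%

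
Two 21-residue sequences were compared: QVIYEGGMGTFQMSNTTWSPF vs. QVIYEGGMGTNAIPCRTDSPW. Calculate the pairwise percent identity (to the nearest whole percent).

62%

Mismatches at positions 11, 12, 13, 14, 15, 16, 18, 21 (1-based): 8 of 21.
Identical positions: 13/21 = 61.9% → 62%.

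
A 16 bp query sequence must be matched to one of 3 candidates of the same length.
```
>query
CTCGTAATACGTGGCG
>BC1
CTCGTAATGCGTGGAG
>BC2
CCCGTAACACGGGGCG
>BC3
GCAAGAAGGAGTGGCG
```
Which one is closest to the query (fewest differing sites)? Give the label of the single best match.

BC1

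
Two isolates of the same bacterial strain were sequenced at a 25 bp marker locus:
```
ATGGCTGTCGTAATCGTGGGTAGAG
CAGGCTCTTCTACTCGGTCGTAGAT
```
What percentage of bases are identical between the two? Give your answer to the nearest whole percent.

60%

10 positions differ (1, 2, 7, 9, 10, 13, 17, 18, 19, 25), so 15 of 25 match: 15/25 = 60%.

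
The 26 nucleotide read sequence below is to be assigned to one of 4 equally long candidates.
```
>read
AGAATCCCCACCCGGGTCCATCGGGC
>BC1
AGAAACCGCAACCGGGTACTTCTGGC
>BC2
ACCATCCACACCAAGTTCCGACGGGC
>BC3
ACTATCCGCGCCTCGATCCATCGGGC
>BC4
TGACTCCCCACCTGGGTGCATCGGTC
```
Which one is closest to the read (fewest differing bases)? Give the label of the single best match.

BC4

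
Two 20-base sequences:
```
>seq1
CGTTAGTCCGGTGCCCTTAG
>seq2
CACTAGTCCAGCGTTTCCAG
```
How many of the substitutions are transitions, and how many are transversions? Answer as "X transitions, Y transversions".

9 transitions, 0 transversions

Transitions (purine↔purine or pyrimidine↔pyrimidine): 2 G→A, 3 T→C, 10 G→A, 12 T→C, 14 C→T, 15 C→T, 16 C→T, 17 T→C, 18 T→C.
Transversions (purine↔pyrimidine): none.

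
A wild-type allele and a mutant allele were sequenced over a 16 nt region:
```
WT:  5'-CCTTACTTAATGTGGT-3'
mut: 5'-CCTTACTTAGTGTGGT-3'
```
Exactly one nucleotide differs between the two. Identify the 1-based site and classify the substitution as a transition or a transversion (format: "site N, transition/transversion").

site 10, transition

Site 10 changes A→G. A is a purine and G is a purine, so this is a transition.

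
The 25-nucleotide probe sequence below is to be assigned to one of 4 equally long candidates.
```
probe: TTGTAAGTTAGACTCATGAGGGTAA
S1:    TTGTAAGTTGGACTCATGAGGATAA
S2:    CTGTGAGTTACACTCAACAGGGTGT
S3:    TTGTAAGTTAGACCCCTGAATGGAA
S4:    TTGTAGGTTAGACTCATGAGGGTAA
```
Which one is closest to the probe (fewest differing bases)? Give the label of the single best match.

S4

S1 differs at 2 bases; S2 differs at 7 bases; S3 differs at 5 bases; S4 differs at 1 base. The closest is S4.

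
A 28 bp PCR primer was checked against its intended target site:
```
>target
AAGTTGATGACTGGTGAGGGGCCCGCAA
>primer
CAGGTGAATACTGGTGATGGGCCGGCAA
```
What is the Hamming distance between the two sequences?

6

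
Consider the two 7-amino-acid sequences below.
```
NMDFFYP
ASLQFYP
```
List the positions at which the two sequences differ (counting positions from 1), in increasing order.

Differences at position 1 (N→A), position 2 (M→S), position 3 (D→L), position 4 (F→Q).

1, 2, 3, 4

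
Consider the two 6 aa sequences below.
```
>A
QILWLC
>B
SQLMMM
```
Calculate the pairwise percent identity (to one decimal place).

5 positions differ (1, 2, 4, 5, 6), so 1 of 6 match: 1/6 = 16.67%.

16.7%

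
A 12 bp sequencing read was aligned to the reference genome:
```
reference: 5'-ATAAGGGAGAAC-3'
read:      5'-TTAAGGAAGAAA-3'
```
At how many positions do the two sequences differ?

3

Comparing position by position, 3 positions differ: 1 (A/T), 7 (G/A), 12 (C/A).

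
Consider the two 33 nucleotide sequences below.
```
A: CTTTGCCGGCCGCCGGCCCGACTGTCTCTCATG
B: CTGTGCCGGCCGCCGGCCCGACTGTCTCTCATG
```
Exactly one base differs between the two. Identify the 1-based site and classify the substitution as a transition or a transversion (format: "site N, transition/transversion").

The sequences differ only at site 3: T→G (pyrimidine→purine), a transversion.

site 3, transversion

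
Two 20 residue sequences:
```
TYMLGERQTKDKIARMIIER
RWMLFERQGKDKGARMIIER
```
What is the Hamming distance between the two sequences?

Comparing position by position, 5 positions differ: 1 (T/R), 2 (Y/W), 5 (G/F), 9 (T/G), 13 (I/G).

5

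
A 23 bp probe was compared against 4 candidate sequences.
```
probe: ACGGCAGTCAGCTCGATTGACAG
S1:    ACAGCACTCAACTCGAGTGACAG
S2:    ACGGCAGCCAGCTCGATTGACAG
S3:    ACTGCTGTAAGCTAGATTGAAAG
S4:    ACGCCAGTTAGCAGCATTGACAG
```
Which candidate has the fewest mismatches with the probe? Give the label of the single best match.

S2

Hamming distances to probe — S1: 4; S2: 1; S3: 5; S4: 5.
Smallest is S2 with 1 mismatch.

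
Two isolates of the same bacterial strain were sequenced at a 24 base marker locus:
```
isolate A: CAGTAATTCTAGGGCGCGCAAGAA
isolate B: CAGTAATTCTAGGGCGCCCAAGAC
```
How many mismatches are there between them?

Mismatches (1-based): base 18: G→C; base 24: A→C.

2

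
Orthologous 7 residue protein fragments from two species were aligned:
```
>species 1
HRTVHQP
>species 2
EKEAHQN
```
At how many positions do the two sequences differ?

5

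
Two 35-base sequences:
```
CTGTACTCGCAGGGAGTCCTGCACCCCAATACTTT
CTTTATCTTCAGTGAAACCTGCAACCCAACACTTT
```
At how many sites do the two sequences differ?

The sequences differ at sites 3, 6, 7, 8, 9, 13, 16, 17, 24, 30 (1-based) — 10 in total.

10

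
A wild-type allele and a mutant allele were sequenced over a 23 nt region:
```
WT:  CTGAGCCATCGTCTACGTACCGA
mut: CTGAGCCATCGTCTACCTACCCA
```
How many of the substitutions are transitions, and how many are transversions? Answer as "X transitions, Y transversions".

Mismatches (1-based):
site 17: G→C (purine→pyrimidine, transversion)
site 22: G→C (purine→pyrimidine, transversion)

0 transitions, 2 transversions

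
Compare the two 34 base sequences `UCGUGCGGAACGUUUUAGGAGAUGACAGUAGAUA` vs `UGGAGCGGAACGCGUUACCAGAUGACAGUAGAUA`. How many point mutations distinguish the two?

6

The sequences differ at positions 2, 4, 13, 14, 18, 19 (1-based) — 6 in total.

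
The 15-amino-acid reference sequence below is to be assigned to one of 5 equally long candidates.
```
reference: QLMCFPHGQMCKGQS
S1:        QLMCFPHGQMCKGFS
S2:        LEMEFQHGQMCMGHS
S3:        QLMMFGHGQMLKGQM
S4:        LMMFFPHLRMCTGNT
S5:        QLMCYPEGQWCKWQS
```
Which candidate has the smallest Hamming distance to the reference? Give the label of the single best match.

S1

Hamming distances to reference — S1: 1; S2: 6; S3: 4; S4: 8; S5: 4.
Smallest is S1 with 1 mismatch.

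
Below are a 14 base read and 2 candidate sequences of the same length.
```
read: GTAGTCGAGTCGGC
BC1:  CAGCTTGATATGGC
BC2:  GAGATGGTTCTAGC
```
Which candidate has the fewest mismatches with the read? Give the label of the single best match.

Hamming distances to read — BC1: 8; BC2: 9.
Smallest is BC1 with 8 mismatches.

BC1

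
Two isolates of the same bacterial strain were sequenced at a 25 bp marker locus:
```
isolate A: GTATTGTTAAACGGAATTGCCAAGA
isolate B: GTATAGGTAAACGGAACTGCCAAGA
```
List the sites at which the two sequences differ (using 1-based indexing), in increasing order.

5, 7, 17

Differences at site 5 (T→A), site 7 (T→G), site 17 (T→C).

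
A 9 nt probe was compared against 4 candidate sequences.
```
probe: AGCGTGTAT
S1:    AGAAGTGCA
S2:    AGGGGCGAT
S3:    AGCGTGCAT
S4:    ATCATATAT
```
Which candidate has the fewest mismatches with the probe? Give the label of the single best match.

S3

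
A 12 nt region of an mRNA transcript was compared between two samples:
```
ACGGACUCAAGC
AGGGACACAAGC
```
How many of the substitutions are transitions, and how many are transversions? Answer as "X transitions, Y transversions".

Transitions (purine↔purine or pyrimidine↔pyrimidine): none.
Transversions (purine↔pyrimidine): 2 C→G, 7 U→A.

0 transitions, 2 transversions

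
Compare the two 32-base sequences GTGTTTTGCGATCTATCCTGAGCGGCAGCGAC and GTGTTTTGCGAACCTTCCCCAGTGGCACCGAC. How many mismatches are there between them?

7

Mismatches (1-based): site 12: T→A; site 14: T→C; site 15: A→T; site 19: T→C; site 20: G→C; site 23: C→T; site 28: G→C.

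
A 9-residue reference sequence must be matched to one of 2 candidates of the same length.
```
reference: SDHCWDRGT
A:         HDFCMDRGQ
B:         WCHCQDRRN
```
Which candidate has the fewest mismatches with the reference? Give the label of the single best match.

Hamming distances to reference — A: 4; B: 5.
Smallest is A with 4 mismatches.

A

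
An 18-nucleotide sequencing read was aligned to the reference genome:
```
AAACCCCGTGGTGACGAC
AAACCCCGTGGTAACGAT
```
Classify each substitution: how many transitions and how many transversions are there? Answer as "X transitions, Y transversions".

Mismatches (1-based):
base 13: G→A (purine→purine, transition)
base 18: C→T (pyrimidine→pyrimidine, transition)

2 transitions, 0 transversions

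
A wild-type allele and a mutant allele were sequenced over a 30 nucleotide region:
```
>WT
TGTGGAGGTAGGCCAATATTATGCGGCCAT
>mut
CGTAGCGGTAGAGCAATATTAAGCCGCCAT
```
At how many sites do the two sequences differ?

7

The sequences differ at sites 1, 4, 6, 12, 13, 22, 25 (1-based) — 7 in total.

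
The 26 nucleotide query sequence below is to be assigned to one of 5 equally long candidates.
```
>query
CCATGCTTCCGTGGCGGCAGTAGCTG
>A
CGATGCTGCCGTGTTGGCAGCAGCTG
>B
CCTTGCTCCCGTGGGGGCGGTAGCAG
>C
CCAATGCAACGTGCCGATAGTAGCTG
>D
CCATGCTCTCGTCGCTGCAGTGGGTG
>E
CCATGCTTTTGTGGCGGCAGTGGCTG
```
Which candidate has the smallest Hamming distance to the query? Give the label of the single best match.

A differs at 5 sites; B differs at 5 sites; C differs at 9 sites; D differs at 6 sites; E differs at 3 sites. The closest is E.

E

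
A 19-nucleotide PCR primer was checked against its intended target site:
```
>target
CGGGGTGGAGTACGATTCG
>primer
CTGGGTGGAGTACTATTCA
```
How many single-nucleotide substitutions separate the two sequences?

3

Comparing position by position, 3 positions differ: 2 (G/T), 14 (G/T), 19 (G/A).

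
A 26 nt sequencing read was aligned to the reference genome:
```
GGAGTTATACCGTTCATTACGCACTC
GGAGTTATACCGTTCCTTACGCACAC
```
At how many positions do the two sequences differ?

The sequences differ at positions 16, 25 (1-based) — 2 in total.

2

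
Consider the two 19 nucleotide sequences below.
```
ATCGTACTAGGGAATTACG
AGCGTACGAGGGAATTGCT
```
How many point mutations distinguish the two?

Mismatches (1-based): position 2: T→G; position 8: T→G; position 17: A→G; position 19: G→T.

4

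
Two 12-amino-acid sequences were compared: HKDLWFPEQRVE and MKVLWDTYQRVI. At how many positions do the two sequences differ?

6

The sequences differ at positions 1, 3, 6, 7, 8, 12 (1-based) — 6 in total.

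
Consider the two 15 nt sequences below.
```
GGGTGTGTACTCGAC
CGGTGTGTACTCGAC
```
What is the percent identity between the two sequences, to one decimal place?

93.3%

1 position differs (1), so 14 of 15 match: 14/15 = 93.33%.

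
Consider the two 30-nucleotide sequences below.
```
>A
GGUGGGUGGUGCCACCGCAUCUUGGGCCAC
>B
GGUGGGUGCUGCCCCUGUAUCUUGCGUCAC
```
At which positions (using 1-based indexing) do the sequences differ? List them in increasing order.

Differences at position 9 (G→C), position 14 (A→C), position 16 (C→U), position 18 (C→U), position 25 (G→C), position 27 (C→U).

9, 14, 16, 18, 25, 27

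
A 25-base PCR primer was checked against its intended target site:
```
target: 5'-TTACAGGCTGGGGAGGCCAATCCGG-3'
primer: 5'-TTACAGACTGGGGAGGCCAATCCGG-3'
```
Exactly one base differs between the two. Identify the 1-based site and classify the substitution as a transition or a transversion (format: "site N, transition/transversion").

site 7, transition

The sequences differ only at site 7: G→A (purine→purine), a transition.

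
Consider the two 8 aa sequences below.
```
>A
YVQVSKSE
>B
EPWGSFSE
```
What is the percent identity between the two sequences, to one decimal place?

37.5%

Mismatches at positions 1, 2, 3, 4, 6 (1-based): 5 of 8.
Identical positions: 3/8 = 37.5% → 37.5%.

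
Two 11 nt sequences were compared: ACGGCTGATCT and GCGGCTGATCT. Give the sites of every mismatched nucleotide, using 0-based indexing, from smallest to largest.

Differences at site 0 (A→G).

0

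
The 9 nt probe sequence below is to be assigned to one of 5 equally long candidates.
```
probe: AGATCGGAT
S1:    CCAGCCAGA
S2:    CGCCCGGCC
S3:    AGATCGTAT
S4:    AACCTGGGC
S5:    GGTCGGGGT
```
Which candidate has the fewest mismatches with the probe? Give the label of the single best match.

Hamming distances to probe — S1: 7; S2: 5; S3: 1; S4: 6; S5: 5.
Smallest is S3 with 1 mismatch.

S3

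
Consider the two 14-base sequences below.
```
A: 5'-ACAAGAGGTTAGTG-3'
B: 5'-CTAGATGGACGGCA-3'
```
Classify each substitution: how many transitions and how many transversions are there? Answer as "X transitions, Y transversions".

Transitions (purine↔purine or pyrimidine↔pyrimidine): 2 C→T, 4 A→G, 5 G→A, 10 T→C, 11 A→G, 13 T→C, 14 G→A.
Transversions (purine↔pyrimidine): 1 A→C, 6 A→T, 9 T→A.

7 transitions, 3 transversions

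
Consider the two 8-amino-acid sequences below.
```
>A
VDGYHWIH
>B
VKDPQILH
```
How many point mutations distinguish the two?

6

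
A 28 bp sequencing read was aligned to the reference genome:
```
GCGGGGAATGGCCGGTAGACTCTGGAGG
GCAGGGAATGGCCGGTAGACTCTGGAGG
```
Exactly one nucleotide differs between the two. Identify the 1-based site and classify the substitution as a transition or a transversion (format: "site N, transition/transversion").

site 3, transition

Site 3 changes G→A. G is a purine and A is a purine, so this is a transition.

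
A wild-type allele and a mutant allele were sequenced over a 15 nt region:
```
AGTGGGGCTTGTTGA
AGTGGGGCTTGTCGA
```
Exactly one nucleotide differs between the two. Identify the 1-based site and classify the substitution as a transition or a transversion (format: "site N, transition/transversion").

site 13, transition

Site 13 changes T→C. T is a pyrimidine and C is a pyrimidine, so this is a transition.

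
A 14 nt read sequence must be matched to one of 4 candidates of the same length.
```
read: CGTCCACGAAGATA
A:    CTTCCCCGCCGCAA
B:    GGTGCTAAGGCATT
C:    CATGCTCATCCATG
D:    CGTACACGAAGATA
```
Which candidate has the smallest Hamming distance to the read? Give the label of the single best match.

D

A differs at 6 positions; B differs at 9 positions; C differs at 8 positions; D differs at 1 position. The closest is D.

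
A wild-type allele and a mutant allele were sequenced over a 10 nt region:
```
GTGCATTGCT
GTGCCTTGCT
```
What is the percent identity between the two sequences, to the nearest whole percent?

1 position differs (5), so 9 of 10 match: 9/10 = 90%.

90%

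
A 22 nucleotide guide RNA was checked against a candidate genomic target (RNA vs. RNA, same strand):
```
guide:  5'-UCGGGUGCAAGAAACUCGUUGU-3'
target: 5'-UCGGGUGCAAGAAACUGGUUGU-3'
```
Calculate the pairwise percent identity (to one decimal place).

95.5%

Mismatch at position 17 (1-based): 1 of 22.
Identical positions: 21/22 = 95.45% → 95.5%.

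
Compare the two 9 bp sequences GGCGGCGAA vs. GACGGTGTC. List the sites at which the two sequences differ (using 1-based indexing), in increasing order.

2, 6, 8, 9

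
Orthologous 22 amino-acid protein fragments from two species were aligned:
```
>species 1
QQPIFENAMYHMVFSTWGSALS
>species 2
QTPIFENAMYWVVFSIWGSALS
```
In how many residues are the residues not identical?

The sequences differ at residues 2, 11, 12, 16 (1-based) — 4 in total.

4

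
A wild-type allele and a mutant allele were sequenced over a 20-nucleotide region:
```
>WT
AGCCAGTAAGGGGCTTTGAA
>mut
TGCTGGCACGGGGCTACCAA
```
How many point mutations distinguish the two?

8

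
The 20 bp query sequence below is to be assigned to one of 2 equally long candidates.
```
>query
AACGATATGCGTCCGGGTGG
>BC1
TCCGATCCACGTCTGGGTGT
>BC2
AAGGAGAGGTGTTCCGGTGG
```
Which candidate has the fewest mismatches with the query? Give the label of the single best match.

BC2

BC1 differs at 7 sites; BC2 differs at 6 sites. The closest is BC2.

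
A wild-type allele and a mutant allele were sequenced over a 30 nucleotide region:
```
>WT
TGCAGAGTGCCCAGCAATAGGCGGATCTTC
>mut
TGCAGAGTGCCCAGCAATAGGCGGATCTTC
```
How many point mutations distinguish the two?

0

No positions differ; the sequences are identical.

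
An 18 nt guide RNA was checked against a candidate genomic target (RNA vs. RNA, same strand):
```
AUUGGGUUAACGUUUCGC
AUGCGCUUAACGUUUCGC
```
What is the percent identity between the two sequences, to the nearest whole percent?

83%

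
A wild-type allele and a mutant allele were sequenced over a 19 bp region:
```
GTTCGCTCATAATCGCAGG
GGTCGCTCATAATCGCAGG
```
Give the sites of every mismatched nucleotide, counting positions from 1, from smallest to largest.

Differences at site 2 (T→G).

2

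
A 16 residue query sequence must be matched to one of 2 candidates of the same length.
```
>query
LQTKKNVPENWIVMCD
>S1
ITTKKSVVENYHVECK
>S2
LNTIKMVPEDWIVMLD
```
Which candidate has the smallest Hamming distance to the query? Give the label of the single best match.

S2

S1 differs at 8 residues; S2 differs at 5 residues. The closest is S2.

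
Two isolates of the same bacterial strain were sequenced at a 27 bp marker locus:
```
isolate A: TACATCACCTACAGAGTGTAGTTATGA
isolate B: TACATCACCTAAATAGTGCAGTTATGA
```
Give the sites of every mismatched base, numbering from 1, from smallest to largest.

12, 14, 19

Scanning 1-based: 12: C/A; 14: G/T; 19: T/C.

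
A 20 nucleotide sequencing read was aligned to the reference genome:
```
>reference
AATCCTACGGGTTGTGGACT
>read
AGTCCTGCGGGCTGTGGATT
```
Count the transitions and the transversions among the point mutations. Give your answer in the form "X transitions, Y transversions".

Transitions (purine↔purine or pyrimidine↔pyrimidine): 2 A→G, 7 A→G, 12 T→C, 19 C→T.
Transversions (purine↔pyrimidine): none.

4 transitions, 0 transversions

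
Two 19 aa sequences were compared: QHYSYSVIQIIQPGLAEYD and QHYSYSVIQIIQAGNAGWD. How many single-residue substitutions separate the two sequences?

Mismatches (1-based): position 13: P→A; position 15: L→N; position 17: E→G; position 18: Y→W.

4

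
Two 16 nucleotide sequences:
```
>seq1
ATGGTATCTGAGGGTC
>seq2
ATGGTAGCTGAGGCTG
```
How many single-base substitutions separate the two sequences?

Comparing position by position, 3 positions differ: 7 (T/G), 14 (G/C), 16 (C/G).

3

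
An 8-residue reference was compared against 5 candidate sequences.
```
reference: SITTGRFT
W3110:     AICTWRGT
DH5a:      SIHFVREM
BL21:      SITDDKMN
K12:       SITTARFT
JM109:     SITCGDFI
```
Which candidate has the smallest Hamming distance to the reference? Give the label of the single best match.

W3110 differs at 4 positions; DH5a differs at 5 positions; BL21 differs at 5 positions; K12 differs at 1 position; JM109 differs at 3 positions. The closest is K12.

K12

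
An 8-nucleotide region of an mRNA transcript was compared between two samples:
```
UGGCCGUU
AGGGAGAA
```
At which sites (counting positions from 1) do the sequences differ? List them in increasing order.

1, 4, 5, 7, 8

Differences at site 1 (U→A), site 4 (C→G), site 5 (C→A), site 7 (U→A), site 8 (U→A).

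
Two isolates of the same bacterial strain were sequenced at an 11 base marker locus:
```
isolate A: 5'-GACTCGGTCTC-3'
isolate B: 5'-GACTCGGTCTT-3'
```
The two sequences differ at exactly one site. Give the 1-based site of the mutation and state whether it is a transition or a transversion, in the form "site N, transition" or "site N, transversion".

The sequences differ only at site 11: C→T (pyrimidine→pyrimidine), a transition.

site 11, transition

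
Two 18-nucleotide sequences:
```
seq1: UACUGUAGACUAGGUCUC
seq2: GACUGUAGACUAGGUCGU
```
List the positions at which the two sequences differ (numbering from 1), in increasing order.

1, 17, 18

Differences at position 1 (U→G), position 17 (U→G), position 18 (C→U).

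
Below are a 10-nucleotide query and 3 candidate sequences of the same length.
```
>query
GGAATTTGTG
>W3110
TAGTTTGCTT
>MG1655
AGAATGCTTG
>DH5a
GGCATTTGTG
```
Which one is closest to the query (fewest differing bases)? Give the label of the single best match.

DH5a

Hamming distances to query — W3110: 7; MG1655: 4; DH5a: 1.
Smallest is DH5a with 1 mismatch.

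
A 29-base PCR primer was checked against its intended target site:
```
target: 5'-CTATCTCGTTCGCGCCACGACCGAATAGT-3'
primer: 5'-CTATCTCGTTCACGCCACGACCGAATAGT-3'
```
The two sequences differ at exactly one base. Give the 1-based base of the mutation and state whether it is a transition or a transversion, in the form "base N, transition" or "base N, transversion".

Base 12 changes G→A. G is a purine and A is a purine, so this is a transition.

base 12, transition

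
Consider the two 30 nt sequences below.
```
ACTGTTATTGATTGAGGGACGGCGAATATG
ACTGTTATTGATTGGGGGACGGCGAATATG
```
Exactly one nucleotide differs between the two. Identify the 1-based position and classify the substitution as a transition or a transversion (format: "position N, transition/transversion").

position 15, transition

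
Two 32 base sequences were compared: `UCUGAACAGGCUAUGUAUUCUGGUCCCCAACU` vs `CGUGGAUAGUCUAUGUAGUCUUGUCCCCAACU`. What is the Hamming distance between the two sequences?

7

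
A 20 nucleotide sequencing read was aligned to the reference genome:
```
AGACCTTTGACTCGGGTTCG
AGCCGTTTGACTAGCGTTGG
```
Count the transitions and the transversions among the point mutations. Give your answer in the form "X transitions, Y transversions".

0 transitions, 5 transversions

Mismatches (1-based):
site 3: A→C (purine→pyrimidine, transversion)
site 5: C→G (pyrimidine→purine, transversion)
site 13: C→A (pyrimidine→purine, transversion)
site 15: G→C (purine→pyrimidine, transversion)
site 19: C→G (pyrimidine→purine, transversion)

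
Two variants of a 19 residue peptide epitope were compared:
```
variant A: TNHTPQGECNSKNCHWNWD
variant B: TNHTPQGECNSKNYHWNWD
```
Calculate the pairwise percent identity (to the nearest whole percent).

95%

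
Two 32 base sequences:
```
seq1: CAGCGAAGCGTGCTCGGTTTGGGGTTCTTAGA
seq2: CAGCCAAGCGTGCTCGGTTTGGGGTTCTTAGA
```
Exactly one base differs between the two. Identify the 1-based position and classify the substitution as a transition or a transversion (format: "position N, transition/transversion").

position 5, transversion

Position 5 changes G→C. G is a purine and C is a pyrimidine, so this is a transversion.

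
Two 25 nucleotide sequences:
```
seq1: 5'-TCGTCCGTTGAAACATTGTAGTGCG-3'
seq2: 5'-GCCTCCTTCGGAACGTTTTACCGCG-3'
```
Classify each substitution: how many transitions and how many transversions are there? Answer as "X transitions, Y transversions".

4 transitions, 5 transversions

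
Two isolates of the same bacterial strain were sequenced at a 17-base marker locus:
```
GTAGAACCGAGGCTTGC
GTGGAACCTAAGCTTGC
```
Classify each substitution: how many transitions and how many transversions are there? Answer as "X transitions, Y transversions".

2 transitions, 1 transversion

Transitions (purine↔purine or pyrimidine↔pyrimidine): 3 A→G, 11 G→A.
Transversions (purine↔pyrimidine): 9 G→T.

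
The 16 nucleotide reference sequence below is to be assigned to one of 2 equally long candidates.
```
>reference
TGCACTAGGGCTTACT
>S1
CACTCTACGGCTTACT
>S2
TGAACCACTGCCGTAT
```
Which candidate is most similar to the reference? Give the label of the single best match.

S1

S1 differs at 4 sites; S2 differs at 8 sites. The closest is S1.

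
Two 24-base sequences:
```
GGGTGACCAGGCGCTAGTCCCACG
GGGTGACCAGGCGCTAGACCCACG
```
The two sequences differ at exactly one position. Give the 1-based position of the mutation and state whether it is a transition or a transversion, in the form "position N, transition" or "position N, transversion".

Position 18 changes T→A. T is a pyrimidine and A is a purine, so this is a transversion.

position 18, transversion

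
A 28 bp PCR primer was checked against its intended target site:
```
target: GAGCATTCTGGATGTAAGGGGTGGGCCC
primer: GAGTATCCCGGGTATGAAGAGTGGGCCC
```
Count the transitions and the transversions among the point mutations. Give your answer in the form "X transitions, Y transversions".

8 transitions, 0 transversions

Mismatches (1-based):
base 4: C→T (pyrimidine→pyrimidine, transition)
base 7: T→C (pyrimidine→pyrimidine, transition)
base 9: T→C (pyrimidine→pyrimidine, transition)
base 12: A→G (purine→purine, transition)
base 14: G→A (purine→purine, transition)
base 16: A→G (purine→purine, transition)
base 18: G→A (purine→purine, transition)
base 20: G→A (purine→purine, transition)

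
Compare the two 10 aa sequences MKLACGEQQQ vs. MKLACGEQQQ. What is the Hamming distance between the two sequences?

No positions differ; the sequences are identical.

0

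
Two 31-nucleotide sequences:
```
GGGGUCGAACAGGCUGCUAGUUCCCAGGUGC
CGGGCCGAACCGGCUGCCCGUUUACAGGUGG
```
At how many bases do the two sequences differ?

8

The sequences differ at bases 1, 5, 11, 18, 19, 23, 24, 31 (1-based) — 8 in total.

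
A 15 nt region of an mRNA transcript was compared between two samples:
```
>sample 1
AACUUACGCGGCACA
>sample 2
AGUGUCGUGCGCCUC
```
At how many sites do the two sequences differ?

Comparing position by position, 11 sites differ: 2 (A/G), 3 (C/U), 4 (U/G), 6 (A/C), 7 (C/G), 8 (G/U), 9 (C/G), 10 (G/C), 13 (A/C), 14 (C/U), 15 (A/C).

11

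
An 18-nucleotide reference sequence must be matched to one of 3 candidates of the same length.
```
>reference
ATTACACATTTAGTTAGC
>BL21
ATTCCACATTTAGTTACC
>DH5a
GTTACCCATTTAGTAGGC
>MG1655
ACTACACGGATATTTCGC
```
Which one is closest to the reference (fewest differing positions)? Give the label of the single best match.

BL21

Hamming distances to reference — BL21: 2; DH5a: 4; MG1655: 6.
Smallest is BL21 with 2 mismatches.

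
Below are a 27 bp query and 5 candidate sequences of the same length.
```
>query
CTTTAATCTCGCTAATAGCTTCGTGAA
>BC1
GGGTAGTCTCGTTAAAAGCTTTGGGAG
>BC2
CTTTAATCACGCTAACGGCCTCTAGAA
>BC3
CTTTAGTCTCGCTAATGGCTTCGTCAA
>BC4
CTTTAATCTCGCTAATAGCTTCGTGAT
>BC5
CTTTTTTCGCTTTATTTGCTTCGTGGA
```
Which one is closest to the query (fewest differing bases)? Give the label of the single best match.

BC1 differs at 9 bases; BC2 differs at 6 bases; BC3 differs at 3 bases; BC4 differs at 1 base; BC5 differs at 8 bases. The closest is BC4.

BC4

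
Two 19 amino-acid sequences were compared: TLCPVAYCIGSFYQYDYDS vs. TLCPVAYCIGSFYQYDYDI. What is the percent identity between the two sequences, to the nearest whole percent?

95%

Mismatch at position 19 (1-based): 1 of 19.
Identical positions: 18/19 = 94.74% → 95%.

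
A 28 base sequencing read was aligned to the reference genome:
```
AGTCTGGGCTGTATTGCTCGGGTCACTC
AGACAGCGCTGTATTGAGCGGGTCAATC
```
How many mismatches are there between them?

6

Comparing position by position, 6 sites differ: 3 (T/A), 5 (T/A), 7 (G/C), 17 (C/A), 18 (T/G), 26 (C/A).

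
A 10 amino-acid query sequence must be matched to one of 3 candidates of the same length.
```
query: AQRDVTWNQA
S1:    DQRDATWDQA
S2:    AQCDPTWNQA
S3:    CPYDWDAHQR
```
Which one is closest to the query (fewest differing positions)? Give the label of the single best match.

S2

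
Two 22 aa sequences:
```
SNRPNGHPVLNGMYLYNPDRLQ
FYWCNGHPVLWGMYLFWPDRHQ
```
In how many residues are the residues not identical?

8

Comparing position by position, 8 residues differ: 1 (S/F), 2 (N/Y), 3 (R/W), 4 (P/C), 11 (N/W), 16 (Y/F), 17 (N/W), 21 (L/H).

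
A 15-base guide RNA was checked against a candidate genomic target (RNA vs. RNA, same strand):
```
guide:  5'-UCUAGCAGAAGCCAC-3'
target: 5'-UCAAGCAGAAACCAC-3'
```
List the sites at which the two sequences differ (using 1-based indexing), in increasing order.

3, 11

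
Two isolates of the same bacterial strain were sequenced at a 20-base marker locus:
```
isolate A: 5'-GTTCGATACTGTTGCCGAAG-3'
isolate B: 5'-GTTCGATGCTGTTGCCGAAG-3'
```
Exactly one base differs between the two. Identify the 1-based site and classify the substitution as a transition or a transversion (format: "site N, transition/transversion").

site 8, transition

Site 8 changes A→G. A is a purine and G is a purine, so this is a transition.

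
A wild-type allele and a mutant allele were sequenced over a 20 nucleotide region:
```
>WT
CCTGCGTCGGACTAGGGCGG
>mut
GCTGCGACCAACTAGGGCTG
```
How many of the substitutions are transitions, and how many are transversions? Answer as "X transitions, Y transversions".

1 transition, 4 transversions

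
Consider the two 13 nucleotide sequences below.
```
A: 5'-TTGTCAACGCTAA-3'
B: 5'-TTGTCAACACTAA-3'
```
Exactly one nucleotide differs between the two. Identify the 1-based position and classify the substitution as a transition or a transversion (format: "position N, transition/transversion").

position 9, transition

Position 9 changes G→A. G is a purine and A is a purine, so this is a transition.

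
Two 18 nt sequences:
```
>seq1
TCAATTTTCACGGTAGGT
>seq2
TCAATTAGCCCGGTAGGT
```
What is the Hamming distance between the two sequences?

3

Comparing position by position, 3 positions differ: 7 (T/A), 8 (T/G), 10 (A/C).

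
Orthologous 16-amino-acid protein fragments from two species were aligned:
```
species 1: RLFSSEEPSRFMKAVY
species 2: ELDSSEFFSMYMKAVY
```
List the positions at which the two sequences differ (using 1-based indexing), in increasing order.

Scanning 1-based: 1: R/E; 3: F/D; 7: E/F; 8: P/F; 10: R/M; 11: F/Y.

1, 3, 7, 8, 10, 11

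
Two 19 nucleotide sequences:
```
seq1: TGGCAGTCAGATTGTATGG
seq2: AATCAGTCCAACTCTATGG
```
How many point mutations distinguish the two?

7

The sequences differ at bases 1, 2, 3, 9, 10, 12, 14 (1-based) — 7 in total.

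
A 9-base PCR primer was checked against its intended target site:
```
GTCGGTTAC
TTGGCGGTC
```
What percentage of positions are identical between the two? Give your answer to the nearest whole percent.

33%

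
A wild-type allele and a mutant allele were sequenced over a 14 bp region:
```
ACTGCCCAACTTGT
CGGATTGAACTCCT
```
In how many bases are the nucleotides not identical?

Comparing position by position, 9 bases differ: 1 (A/C), 2 (C/G), 3 (T/G), 4 (G/A), 5 (C/T), 6 (C/T), 7 (C/G), 12 (T/C), 13 (G/C).

9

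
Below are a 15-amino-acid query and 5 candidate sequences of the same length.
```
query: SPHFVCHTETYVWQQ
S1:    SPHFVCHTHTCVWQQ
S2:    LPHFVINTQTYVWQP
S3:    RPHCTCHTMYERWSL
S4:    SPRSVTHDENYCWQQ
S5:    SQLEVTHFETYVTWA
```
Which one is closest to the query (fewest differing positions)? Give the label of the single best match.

S1 differs at 2 positions; S2 differs at 5 positions; S3 differs at 9 positions; S4 differs at 6 positions; S5 differs at 8 positions. The closest is S1.

S1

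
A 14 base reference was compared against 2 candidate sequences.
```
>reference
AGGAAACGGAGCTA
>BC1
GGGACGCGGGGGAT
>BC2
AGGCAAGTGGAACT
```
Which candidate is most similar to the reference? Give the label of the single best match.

Hamming distances to reference — BC1: 7; BC2: 8.
Smallest is BC1 with 7 mismatches.

BC1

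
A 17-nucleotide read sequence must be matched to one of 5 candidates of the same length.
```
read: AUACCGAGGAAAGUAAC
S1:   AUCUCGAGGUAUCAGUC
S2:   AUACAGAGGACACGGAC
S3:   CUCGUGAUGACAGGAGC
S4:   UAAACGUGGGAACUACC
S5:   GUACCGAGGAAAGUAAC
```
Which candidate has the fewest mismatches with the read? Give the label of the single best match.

S5

Hamming distances to read — S1: 8; S2: 5; S3: 8; S4: 7; S5: 1.
Smallest is S5 with 1 mismatch.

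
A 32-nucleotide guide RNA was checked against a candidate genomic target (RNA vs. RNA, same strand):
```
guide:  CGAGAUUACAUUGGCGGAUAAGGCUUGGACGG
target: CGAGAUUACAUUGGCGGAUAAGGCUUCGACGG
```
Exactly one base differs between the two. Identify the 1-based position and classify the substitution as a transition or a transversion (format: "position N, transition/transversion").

The sequences differ only at position 27: G→C (purine→pyrimidine), a transversion.

position 27, transversion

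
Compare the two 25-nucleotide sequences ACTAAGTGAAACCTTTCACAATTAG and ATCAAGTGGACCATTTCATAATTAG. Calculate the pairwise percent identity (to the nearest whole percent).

76%

6 positions differ (2, 3, 9, 11, 13, 19), so 19 of 25 match: 19/25 = 76%.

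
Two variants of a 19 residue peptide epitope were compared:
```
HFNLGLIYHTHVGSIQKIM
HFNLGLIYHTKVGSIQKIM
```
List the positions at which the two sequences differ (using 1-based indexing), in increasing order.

Scanning 1-based: 11: H/K.

11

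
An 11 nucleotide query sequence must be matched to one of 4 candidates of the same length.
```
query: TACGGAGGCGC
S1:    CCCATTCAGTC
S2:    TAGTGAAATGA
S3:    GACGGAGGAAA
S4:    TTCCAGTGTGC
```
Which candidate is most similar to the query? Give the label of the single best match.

S1 differs at 9 sites; S2 differs at 6 sites; S3 differs at 4 sites; S4 differs at 6 sites. The closest is S3.

S3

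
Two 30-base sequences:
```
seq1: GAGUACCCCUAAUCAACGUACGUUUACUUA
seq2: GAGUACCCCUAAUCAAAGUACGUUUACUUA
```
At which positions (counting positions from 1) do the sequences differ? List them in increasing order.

Differences at position 17 (C→A).

17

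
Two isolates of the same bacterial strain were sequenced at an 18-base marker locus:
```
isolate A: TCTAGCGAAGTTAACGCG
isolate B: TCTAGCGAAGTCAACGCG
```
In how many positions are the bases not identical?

1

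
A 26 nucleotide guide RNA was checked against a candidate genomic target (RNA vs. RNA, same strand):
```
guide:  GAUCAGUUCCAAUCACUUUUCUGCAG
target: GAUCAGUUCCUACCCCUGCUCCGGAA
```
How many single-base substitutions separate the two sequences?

The sequences differ at sites 11, 13, 15, 18, 19, 22, 24, 26 (1-based) — 8 in total.

8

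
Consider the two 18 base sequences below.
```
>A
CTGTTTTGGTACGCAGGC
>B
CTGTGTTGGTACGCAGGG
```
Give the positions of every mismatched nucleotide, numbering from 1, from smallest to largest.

Differences at position 5 (T→G), position 18 (C→G).

5, 18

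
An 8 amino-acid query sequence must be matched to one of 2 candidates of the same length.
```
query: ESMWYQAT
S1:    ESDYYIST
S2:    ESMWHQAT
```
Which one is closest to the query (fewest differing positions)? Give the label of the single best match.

S1 differs at 4 positions; S2 differs at 1 position. The closest is S2.

S2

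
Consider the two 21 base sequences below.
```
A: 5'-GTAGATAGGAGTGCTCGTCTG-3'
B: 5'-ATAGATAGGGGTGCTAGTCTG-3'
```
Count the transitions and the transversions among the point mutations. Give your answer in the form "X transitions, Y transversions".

Transitions (purine↔purine or pyrimidine↔pyrimidine): 1 G→A, 10 A→G.
Transversions (purine↔pyrimidine): 16 C→A.

2 transitions, 1 transversion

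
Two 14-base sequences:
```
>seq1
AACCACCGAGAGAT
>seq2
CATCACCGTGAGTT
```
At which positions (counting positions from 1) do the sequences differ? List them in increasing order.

Scanning 1-based: 1: A/C; 3: C/T; 9: A/T; 13: A/T.

1, 3, 9, 13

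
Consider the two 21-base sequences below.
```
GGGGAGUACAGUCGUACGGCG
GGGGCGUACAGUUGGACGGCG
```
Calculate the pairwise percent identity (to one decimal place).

85.7%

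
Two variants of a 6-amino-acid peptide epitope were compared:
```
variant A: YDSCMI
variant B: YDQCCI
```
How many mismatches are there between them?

2

Mismatches (1-based): position 3: S→Q; position 5: M→C.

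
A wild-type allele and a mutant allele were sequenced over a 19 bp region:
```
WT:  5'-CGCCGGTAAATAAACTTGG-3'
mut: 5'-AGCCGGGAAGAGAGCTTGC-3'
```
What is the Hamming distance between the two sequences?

The sequences differ at bases 1, 7, 10, 11, 12, 14, 19 (1-based) — 7 in total.

7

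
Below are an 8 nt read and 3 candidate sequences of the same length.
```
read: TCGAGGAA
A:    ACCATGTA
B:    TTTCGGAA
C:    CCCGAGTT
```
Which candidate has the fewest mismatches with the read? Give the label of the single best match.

B

A differs at 4 sites; B differs at 3 sites; C differs at 6 sites. The closest is B.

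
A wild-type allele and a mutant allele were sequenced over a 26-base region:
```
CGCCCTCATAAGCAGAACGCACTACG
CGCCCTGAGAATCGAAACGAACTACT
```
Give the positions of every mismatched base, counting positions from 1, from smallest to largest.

Scanning 1-based: 7: C/G; 9: T/G; 12: G/T; 14: A/G; 15: G/A; 20: C/A; 26: G/T.

7, 9, 12, 14, 15, 20, 26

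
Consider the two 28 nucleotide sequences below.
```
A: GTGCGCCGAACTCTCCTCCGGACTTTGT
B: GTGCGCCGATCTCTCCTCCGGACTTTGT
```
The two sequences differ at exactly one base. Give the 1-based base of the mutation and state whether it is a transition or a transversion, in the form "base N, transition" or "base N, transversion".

base 10, transversion

The sequences differ only at base 10: A→T (purine→pyrimidine), a transversion.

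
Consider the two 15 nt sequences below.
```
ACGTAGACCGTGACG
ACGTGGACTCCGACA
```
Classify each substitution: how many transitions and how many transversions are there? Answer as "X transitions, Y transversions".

Mismatches (1-based):
site 5: A→G (purine→purine, transition)
site 9: C→T (pyrimidine→pyrimidine, transition)
site 10: G→C (purine→pyrimidine, transversion)
site 11: T→C (pyrimidine→pyrimidine, transition)
site 15: G→A (purine→purine, transition)

4 transitions, 1 transversion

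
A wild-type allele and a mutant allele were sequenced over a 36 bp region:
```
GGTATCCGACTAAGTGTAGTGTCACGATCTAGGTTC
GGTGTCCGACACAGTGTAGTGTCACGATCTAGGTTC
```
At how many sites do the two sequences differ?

The sequences differ at sites 4, 11, 12 (1-based) — 3 in total.

3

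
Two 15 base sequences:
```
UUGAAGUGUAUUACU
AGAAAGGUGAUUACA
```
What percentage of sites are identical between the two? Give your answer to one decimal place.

7 positions differ (1, 2, 3, 7, 8, 9, 15), so 8 of 15 match: 8/15 = 53.33%.

53.3%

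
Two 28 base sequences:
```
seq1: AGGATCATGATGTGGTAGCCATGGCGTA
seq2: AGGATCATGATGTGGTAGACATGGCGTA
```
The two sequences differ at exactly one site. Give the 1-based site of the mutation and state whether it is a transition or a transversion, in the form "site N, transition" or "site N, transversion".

Site 19 changes C→A. C is a pyrimidine and A is a purine, so this is a transversion.

site 19, transversion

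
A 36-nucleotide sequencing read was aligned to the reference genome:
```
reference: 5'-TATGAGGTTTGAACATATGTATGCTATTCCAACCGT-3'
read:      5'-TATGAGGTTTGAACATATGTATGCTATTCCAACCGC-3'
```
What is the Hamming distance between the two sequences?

The sequences differ at sites 36 (1-based) — 1 in total.

1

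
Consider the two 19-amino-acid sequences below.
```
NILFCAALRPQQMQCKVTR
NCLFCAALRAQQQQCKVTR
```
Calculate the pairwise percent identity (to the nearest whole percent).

84%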